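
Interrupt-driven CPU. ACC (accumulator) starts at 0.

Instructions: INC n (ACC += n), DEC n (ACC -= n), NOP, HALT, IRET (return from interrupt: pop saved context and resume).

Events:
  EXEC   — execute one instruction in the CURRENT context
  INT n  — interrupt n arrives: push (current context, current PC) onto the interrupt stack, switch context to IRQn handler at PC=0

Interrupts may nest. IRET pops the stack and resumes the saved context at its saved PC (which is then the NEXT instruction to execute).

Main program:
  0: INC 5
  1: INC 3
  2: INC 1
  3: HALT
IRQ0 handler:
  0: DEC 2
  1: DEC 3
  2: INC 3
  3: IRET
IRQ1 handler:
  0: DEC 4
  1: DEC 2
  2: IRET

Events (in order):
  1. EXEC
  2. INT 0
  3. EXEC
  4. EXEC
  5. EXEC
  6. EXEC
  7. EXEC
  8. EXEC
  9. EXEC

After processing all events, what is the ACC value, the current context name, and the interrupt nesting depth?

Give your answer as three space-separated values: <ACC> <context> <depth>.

Answer: 7 MAIN 0

Derivation:
Event 1 (EXEC): [MAIN] PC=0: INC 5 -> ACC=5
Event 2 (INT 0): INT 0 arrives: push (MAIN, PC=1), enter IRQ0 at PC=0 (depth now 1)
Event 3 (EXEC): [IRQ0] PC=0: DEC 2 -> ACC=3
Event 4 (EXEC): [IRQ0] PC=1: DEC 3 -> ACC=0
Event 5 (EXEC): [IRQ0] PC=2: INC 3 -> ACC=3
Event 6 (EXEC): [IRQ0] PC=3: IRET -> resume MAIN at PC=1 (depth now 0)
Event 7 (EXEC): [MAIN] PC=1: INC 3 -> ACC=6
Event 8 (EXEC): [MAIN] PC=2: INC 1 -> ACC=7
Event 9 (EXEC): [MAIN] PC=3: HALT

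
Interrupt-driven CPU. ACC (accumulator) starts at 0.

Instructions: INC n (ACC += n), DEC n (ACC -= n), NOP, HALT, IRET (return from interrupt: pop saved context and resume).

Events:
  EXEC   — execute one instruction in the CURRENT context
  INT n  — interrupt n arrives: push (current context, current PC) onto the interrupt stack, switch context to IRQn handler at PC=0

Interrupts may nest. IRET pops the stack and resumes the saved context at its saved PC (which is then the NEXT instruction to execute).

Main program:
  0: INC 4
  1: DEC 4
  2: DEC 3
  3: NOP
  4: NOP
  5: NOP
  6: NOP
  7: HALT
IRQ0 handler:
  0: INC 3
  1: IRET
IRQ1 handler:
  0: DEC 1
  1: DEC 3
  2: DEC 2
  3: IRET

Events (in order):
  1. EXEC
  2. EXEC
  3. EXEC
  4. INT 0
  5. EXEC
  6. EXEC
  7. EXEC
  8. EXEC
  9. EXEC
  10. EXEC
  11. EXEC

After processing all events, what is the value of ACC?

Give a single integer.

Event 1 (EXEC): [MAIN] PC=0: INC 4 -> ACC=4
Event 2 (EXEC): [MAIN] PC=1: DEC 4 -> ACC=0
Event 3 (EXEC): [MAIN] PC=2: DEC 3 -> ACC=-3
Event 4 (INT 0): INT 0 arrives: push (MAIN, PC=3), enter IRQ0 at PC=0 (depth now 1)
Event 5 (EXEC): [IRQ0] PC=0: INC 3 -> ACC=0
Event 6 (EXEC): [IRQ0] PC=1: IRET -> resume MAIN at PC=3 (depth now 0)
Event 7 (EXEC): [MAIN] PC=3: NOP
Event 8 (EXEC): [MAIN] PC=4: NOP
Event 9 (EXEC): [MAIN] PC=5: NOP
Event 10 (EXEC): [MAIN] PC=6: NOP
Event 11 (EXEC): [MAIN] PC=7: HALT

Answer: 0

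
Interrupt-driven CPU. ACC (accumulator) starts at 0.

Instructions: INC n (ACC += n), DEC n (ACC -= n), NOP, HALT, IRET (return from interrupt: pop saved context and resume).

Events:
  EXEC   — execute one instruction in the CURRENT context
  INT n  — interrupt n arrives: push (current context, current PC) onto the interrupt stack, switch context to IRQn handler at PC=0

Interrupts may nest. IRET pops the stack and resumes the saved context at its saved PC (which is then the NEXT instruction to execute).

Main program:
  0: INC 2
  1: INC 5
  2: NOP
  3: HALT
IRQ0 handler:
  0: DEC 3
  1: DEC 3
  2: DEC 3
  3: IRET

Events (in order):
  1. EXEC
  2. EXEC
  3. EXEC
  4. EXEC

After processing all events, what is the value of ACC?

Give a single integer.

Answer: 7

Derivation:
Event 1 (EXEC): [MAIN] PC=0: INC 2 -> ACC=2
Event 2 (EXEC): [MAIN] PC=1: INC 5 -> ACC=7
Event 3 (EXEC): [MAIN] PC=2: NOP
Event 4 (EXEC): [MAIN] PC=3: HALT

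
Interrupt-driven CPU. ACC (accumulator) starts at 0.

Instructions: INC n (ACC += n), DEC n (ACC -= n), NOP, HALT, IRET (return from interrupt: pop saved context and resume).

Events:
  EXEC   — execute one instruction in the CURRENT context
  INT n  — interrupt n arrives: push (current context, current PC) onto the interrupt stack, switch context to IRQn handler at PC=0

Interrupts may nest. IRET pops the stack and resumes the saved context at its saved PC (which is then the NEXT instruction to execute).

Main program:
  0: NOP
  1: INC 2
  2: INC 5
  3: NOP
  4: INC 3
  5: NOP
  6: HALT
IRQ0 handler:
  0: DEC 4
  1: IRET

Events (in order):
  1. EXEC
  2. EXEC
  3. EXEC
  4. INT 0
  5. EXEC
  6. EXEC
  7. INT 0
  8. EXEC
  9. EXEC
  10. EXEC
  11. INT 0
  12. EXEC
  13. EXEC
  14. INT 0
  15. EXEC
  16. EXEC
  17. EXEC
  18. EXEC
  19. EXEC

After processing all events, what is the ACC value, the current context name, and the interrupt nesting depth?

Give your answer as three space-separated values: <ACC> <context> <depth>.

Answer: -6 MAIN 0

Derivation:
Event 1 (EXEC): [MAIN] PC=0: NOP
Event 2 (EXEC): [MAIN] PC=1: INC 2 -> ACC=2
Event 3 (EXEC): [MAIN] PC=2: INC 5 -> ACC=7
Event 4 (INT 0): INT 0 arrives: push (MAIN, PC=3), enter IRQ0 at PC=0 (depth now 1)
Event 5 (EXEC): [IRQ0] PC=0: DEC 4 -> ACC=3
Event 6 (EXEC): [IRQ0] PC=1: IRET -> resume MAIN at PC=3 (depth now 0)
Event 7 (INT 0): INT 0 arrives: push (MAIN, PC=3), enter IRQ0 at PC=0 (depth now 1)
Event 8 (EXEC): [IRQ0] PC=0: DEC 4 -> ACC=-1
Event 9 (EXEC): [IRQ0] PC=1: IRET -> resume MAIN at PC=3 (depth now 0)
Event 10 (EXEC): [MAIN] PC=3: NOP
Event 11 (INT 0): INT 0 arrives: push (MAIN, PC=4), enter IRQ0 at PC=0 (depth now 1)
Event 12 (EXEC): [IRQ0] PC=0: DEC 4 -> ACC=-5
Event 13 (EXEC): [IRQ0] PC=1: IRET -> resume MAIN at PC=4 (depth now 0)
Event 14 (INT 0): INT 0 arrives: push (MAIN, PC=4), enter IRQ0 at PC=0 (depth now 1)
Event 15 (EXEC): [IRQ0] PC=0: DEC 4 -> ACC=-9
Event 16 (EXEC): [IRQ0] PC=1: IRET -> resume MAIN at PC=4 (depth now 0)
Event 17 (EXEC): [MAIN] PC=4: INC 3 -> ACC=-6
Event 18 (EXEC): [MAIN] PC=5: NOP
Event 19 (EXEC): [MAIN] PC=6: HALT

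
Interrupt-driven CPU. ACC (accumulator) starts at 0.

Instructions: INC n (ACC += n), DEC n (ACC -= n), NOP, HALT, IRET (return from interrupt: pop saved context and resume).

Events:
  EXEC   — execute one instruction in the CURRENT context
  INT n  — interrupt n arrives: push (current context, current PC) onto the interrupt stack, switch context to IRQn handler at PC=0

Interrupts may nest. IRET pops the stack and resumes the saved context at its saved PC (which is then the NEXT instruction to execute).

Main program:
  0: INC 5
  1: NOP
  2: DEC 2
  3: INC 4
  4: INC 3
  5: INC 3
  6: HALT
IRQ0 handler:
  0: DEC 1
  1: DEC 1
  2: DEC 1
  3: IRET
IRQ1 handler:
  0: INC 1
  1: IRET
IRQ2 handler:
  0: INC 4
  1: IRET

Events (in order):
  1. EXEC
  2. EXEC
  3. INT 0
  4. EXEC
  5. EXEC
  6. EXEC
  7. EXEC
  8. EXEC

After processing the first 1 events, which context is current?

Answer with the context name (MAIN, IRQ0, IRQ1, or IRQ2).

Answer: MAIN

Derivation:
Event 1 (EXEC): [MAIN] PC=0: INC 5 -> ACC=5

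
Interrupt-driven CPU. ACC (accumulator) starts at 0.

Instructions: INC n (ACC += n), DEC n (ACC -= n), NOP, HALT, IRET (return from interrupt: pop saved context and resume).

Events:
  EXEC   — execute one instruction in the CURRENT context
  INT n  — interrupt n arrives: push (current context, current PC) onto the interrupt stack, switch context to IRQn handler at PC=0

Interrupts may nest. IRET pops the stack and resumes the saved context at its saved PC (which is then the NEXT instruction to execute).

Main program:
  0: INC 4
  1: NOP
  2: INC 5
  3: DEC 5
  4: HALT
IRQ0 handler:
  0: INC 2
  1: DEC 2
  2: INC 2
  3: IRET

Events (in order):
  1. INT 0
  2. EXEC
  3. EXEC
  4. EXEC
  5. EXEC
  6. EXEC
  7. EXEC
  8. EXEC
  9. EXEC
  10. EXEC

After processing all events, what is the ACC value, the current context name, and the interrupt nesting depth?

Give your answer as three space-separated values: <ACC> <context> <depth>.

Answer: 6 MAIN 0

Derivation:
Event 1 (INT 0): INT 0 arrives: push (MAIN, PC=0), enter IRQ0 at PC=0 (depth now 1)
Event 2 (EXEC): [IRQ0] PC=0: INC 2 -> ACC=2
Event 3 (EXEC): [IRQ0] PC=1: DEC 2 -> ACC=0
Event 4 (EXEC): [IRQ0] PC=2: INC 2 -> ACC=2
Event 5 (EXEC): [IRQ0] PC=3: IRET -> resume MAIN at PC=0 (depth now 0)
Event 6 (EXEC): [MAIN] PC=0: INC 4 -> ACC=6
Event 7 (EXEC): [MAIN] PC=1: NOP
Event 8 (EXEC): [MAIN] PC=2: INC 5 -> ACC=11
Event 9 (EXEC): [MAIN] PC=3: DEC 5 -> ACC=6
Event 10 (EXEC): [MAIN] PC=4: HALT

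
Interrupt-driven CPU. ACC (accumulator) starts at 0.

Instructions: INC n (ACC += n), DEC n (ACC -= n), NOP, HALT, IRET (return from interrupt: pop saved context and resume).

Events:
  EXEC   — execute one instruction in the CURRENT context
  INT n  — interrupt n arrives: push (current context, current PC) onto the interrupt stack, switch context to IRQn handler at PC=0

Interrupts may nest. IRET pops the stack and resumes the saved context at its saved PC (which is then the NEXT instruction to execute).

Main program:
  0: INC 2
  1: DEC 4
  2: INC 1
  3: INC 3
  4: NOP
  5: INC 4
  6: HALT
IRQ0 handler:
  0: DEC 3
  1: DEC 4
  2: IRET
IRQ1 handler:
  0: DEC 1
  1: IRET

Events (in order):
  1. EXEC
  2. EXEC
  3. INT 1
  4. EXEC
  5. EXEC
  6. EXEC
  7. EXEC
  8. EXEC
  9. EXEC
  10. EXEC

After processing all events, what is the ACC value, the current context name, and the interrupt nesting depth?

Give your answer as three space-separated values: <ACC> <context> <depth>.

Answer: 5 MAIN 0

Derivation:
Event 1 (EXEC): [MAIN] PC=0: INC 2 -> ACC=2
Event 2 (EXEC): [MAIN] PC=1: DEC 4 -> ACC=-2
Event 3 (INT 1): INT 1 arrives: push (MAIN, PC=2), enter IRQ1 at PC=0 (depth now 1)
Event 4 (EXEC): [IRQ1] PC=0: DEC 1 -> ACC=-3
Event 5 (EXEC): [IRQ1] PC=1: IRET -> resume MAIN at PC=2 (depth now 0)
Event 6 (EXEC): [MAIN] PC=2: INC 1 -> ACC=-2
Event 7 (EXEC): [MAIN] PC=3: INC 3 -> ACC=1
Event 8 (EXEC): [MAIN] PC=4: NOP
Event 9 (EXEC): [MAIN] PC=5: INC 4 -> ACC=5
Event 10 (EXEC): [MAIN] PC=6: HALT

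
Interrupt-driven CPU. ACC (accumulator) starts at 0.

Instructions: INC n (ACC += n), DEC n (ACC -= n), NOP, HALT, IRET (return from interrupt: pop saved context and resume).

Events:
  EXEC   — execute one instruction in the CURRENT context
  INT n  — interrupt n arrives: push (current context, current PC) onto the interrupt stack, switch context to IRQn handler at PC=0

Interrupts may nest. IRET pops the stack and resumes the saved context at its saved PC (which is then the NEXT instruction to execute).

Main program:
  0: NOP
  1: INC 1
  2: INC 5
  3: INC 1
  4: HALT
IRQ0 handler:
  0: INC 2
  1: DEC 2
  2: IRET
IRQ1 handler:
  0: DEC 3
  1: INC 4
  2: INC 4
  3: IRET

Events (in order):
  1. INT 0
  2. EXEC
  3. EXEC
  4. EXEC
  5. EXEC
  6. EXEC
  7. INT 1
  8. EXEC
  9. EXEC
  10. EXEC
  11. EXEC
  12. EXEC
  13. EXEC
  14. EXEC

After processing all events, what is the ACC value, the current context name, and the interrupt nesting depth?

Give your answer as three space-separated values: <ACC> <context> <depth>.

Event 1 (INT 0): INT 0 arrives: push (MAIN, PC=0), enter IRQ0 at PC=0 (depth now 1)
Event 2 (EXEC): [IRQ0] PC=0: INC 2 -> ACC=2
Event 3 (EXEC): [IRQ0] PC=1: DEC 2 -> ACC=0
Event 4 (EXEC): [IRQ0] PC=2: IRET -> resume MAIN at PC=0 (depth now 0)
Event 5 (EXEC): [MAIN] PC=0: NOP
Event 6 (EXEC): [MAIN] PC=1: INC 1 -> ACC=1
Event 7 (INT 1): INT 1 arrives: push (MAIN, PC=2), enter IRQ1 at PC=0 (depth now 1)
Event 8 (EXEC): [IRQ1] PC=0: DEC 3 -> ACC=-2
Event 9 (EXEC): [IRQ1] PC=1: INC 4 -> ACC=2
Event 10 (EXEC): [IRQ1] PC=2: INC 4 -> ACC=6
Event 11 (EXEC): [IRQ1] PC=3: IRET -> resume MAIN at PC=2 (depth now 0)
Event 12 (EXEC): [MAIN] PC=2: INC 5 -> ACC=11
Event 13 (EXEC): [MAIN] PC=3: INC 1 -> ACC=12
Event 14 (EXEC): [MAIN] PC=4: HALT

Answer: 12 MAIN 0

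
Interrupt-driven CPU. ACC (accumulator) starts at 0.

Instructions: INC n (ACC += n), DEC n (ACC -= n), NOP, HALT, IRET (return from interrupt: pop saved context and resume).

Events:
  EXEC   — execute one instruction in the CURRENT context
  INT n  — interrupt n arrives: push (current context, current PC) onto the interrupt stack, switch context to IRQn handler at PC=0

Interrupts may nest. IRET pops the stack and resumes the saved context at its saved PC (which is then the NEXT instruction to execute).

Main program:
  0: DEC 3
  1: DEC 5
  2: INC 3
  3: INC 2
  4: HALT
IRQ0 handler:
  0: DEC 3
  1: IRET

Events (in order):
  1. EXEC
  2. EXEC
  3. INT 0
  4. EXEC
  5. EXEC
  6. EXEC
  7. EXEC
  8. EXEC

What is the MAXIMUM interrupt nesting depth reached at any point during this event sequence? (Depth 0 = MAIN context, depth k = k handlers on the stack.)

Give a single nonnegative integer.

Answer: 1

Derivation:
Event 1 (EXEC): [MAIN] PC=0: DEC 3 -> ACC=-3 [depth=0]
Event 2 (EXEC): [MAIN] PC=1: DEC 5 -> ACC=-8 [depth=0]
Event 3 (INT 0): INT 0 arrives: push (MAIN, PC=2), enter IRQ0 at PC=0 (depth now 1) [depth=1]
Event 4 (EXEC): [IRQ0] PC=0: DEC 3 -> ACC=-11 [depth=1]
Event 5 (EXEC): [IRQ0] PC=1: IRET -> resume MAIN at PC=2 (depth now 0) [depth=0]
Event 6 (EXEC): [MAIN] PC=2: INC 3 -> ACC=-8 [depth=0]
Event 7 (EXEC): [MAIN] PC=3: INC 2 -> ACC=-6 [depth=0]
Event 8 (EXEC): [MAIN] PC=4: HALT [depth=0]
Max depth observed: 1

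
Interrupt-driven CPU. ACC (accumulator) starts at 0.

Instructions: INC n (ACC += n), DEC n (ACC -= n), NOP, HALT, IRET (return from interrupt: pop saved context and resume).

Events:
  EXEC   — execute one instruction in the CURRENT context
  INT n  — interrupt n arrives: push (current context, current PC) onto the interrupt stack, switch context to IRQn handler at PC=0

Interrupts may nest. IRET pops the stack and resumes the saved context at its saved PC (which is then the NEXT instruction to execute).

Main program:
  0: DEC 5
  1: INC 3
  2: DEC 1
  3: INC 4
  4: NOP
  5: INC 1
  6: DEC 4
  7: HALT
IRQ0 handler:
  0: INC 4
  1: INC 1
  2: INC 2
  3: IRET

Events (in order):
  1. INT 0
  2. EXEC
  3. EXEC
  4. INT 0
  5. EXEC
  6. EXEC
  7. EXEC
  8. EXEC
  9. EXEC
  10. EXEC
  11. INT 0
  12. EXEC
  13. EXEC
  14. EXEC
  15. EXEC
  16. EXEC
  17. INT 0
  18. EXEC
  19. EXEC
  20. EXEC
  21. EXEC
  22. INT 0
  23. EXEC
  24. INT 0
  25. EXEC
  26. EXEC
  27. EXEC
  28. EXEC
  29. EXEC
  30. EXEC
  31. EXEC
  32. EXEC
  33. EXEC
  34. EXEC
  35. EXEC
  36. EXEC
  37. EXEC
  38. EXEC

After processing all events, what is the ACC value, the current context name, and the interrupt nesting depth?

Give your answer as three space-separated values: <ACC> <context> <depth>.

Event 1 (INT 0): INT 0 arrives: push (MAIN, PC=0), enter IRQ0 at PC=0 (depth now 1)
Event 2 (EXEC): [IRQ0] PC=0: INC 4 -> ACC=4
Event 3 (EXEC): [IRQ0] PC=1: INC 1 -> ACC=5
Event 4 (INT 0): INT 0 arrives: push (IRQ0, PC=2), enter IRQ0 at PC=0 (depth now 2)
Event 5 (EXEC): [IRQ0] PC=0: INC 4 -> ACC=9
Event 6 (EXEC): [IRQ0] PC=1: INC 1 -> ACC=10
Event 7 (EXEC): [IRQ0] PC=2: INC 2 -> ACC=12
Event 8 (EXEC): [IRQ0] PC=3: IRET -> resume IRQ0 at PC=2 (depth now 1)
Event 9 (EXEC): [IRQ0] PC=2: INC 2 -> ACC=14
Event 10 (EXEC): [IRQ0] PC=3: IRET -> resume MAIN at PC=0 (depth now 0)
Event 11 (INT 0): INT 0 arrives: push (MAIN, PC=0), enter IRQ0 at PC=0 (depth now 1)
Event 12 (EXEC): [IRQ0] PC=0: INC 4 -> ACC=18
Event 13 (EXEC): [IRQ0] PC=1: INC 1 -> ACC=19
Event 14 (EXEC): [IRQ0] PC=2: INC 2 -> ACC=21
Event 15 (EXEC): [IRQ0] PC=3: IRET -> resume MAIN at PC=0 (depth now 0)
Event 16 (EXEC): [MAIN] PC=0: DEC 5 -> ACC=16
Event 17 (INT 0): INT 0 arrives: push (MAIN, PC=1), enter IRQ0 at PC=0 (depth now 1)
Event 18 (EXEC): [IRQ0] PC=0: INC 4 -> ACC=20
Event 19 (EXEC): [IRQ0] PC=1: INC 1 -> ACC=21
Event 20 (EXEC): [IRQ0] PC=2: INC 2 -> ACC=23
Event 21 (EXEC): [IRQ0] PC=3: IRET -> resume MAIN at PC=1 (depth now 0)
Event 22 (INT 0): INT 0 arrives: push (MAIN, PC=1), enter IRQ0 at PC=0 (depth now 1)
Event 23 (EXEC): [IRQ0] PC=0: INC 4 -> ACC=27
Event 24 (INT 0): INT 0 arrives: push (IRQ0, PC=1), enter IRQ0 at PC=0 (depth now 2)
Event 25 (EXEC): [IRQ0] PC=0: INC 4 -> ACC=31
Event 26 (EXEC): [IRQ0] PC=1: INC 1 -> ACC=32
Event 27 (EXEC): [IRQ0] PC=2: INC 2 -> ACC=34
Event 28 (EXEC): [IRQ0] PC=3: IRET -> resume IRQ0 at PC=1 (depth now 1)
Event 29 (EXEC): [IRQ0] PC=1: INC 1 -> ACC=35
Event 30 (EXEC): [IRQ0] PC=2: INC 2 -> ACC=37
Event 31 (EXEC): [IRQ0] PC=3: IRET -> resume MAIN at PC=1 (depth now 0)
Event 32 (EXEC): [MAIN] PC=1: INC 3 -> ACC=40
Event 33 (EXEC): [MAIN] PC=2: DEC 1 -> ACC=39
Event 34 (EXEC): [MAIN] PC=3: INC 4 -> ACC=43
Event 35 (EXEC): [MAIN] PC=4: NOP
Event 36 (EXEC): [MAIN] PC=5: INC 1 -> ACC=44
Event 37 (EXEC): [MAIN] PC=6: DEC 4 -> ACC=40
Event 38 (EXEC): [MAIN] PC=7: HALT

Answer: 40 MAIN 0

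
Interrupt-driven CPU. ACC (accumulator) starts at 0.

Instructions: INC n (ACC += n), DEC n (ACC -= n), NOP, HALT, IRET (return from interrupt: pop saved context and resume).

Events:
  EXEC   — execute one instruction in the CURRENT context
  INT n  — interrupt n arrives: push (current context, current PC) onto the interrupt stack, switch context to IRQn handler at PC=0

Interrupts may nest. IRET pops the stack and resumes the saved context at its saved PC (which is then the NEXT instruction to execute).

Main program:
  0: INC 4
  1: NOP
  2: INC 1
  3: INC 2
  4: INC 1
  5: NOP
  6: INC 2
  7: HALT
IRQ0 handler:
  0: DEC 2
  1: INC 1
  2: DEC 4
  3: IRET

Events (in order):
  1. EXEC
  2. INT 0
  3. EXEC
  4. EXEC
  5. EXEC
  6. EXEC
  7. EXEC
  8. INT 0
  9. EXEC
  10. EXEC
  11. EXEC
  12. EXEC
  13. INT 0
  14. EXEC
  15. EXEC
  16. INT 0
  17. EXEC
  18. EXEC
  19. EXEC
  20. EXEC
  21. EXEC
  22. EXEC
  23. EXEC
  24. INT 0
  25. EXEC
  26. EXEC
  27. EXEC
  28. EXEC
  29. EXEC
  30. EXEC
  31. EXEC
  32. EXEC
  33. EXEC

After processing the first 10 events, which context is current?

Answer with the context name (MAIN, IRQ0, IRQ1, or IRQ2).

Answer: IRQ0

Derivation:
Event 1 (EXEC): [MAIN] PC=0: INC 4 -> ACC=4
Event 2 (INT 0): INT 0 arrives: push (MAIN, PC=1), enter IRQ0 at PC=0 (depth now 1)
Event 3 (EXEC): [IRQ0] PC=0: DEC 2 -> ACC=2
Event 4 (EXEC): [IRQ0] PC=1: INC 1 -> ACC=3
Event 5 (EXEC): [IRQ0] PC=2: DEC 4 -> ACC=-1
Event 6 (EXEC): [IRQ0] PC=3: IRET -> resume MAIN at PC=1 (depth now 0)
Event 7 (EXEC): [MAIN] PC=1: NOP
Event 8 (INT 0): INT 0 arrives: push (MAIN, PC=2), enter IRQ0 at PC=0 (depth now 1)
Event 9 (EXEC): [IRQ0] PC=0: DEC 2 -> ACC=-3
Event 10 (EXEC): [IRQ0] PC=1: INC 1 -> ACC=-2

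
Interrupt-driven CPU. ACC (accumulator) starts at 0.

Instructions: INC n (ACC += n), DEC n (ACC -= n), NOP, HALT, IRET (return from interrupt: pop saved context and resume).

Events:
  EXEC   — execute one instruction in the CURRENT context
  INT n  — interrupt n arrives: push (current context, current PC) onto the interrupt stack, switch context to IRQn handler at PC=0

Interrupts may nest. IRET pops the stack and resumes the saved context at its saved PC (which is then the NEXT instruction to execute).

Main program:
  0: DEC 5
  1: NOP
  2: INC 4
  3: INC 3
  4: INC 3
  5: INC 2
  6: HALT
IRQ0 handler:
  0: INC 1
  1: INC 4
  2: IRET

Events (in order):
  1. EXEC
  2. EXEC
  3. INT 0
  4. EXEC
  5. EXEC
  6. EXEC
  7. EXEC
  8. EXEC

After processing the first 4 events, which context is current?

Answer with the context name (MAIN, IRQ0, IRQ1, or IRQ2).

Event 1 (EXEC): [MAIN] PC=0: DEC 5 -> ACC=-5
Event 2 (EXEC): [MAIN] PC=1: NOP
Event 3 (INT 0): INT 0 arrives: push (MAIN, PC=2), enter IRQ0 at PC=0 (depth now 1)
Event 4 (EXEC): [IRQ0] PC=0: INC 1 -> ACC=-4

Answer: IRQ0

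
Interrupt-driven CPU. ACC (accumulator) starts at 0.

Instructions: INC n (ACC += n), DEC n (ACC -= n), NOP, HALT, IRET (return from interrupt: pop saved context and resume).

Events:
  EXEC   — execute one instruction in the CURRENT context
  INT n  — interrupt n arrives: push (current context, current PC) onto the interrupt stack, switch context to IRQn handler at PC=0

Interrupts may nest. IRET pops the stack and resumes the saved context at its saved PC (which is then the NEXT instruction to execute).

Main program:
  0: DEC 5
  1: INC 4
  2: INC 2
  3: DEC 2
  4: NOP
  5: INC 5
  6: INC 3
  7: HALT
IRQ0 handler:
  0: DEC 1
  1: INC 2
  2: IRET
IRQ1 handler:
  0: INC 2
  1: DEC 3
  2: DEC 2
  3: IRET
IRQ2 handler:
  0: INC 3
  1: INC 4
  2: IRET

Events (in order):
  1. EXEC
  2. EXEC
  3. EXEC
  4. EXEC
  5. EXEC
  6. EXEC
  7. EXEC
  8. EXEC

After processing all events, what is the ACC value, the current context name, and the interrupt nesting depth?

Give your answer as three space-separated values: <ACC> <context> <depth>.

Answer: 7 MAIN 0

Derivation:
Event 1 (EXEC): [MAIN] PC=0: DEC 5 -> ACC=-5
Event 2 (EXEC): [MAIN] PC=1: INC 4 -> ACC=-1
Event 3 (EXEC): [MAIN] PC=2: INC 2 -> ACC=1
Event 4 (EXEC): [MAIN] PC=3: DEC 2 -> ACC=-1
Event 5 (EXEC): [MAIN] PC=4: NOP
Event 6 (EXEC): [MAIN] PC=5: INC 5 -> ACC=4
Event 7 (EXEC): [MAIN] PC=6: INC 3 -> ACC=7
Event 8 (EXEC): [MAIN] PC=7: HALT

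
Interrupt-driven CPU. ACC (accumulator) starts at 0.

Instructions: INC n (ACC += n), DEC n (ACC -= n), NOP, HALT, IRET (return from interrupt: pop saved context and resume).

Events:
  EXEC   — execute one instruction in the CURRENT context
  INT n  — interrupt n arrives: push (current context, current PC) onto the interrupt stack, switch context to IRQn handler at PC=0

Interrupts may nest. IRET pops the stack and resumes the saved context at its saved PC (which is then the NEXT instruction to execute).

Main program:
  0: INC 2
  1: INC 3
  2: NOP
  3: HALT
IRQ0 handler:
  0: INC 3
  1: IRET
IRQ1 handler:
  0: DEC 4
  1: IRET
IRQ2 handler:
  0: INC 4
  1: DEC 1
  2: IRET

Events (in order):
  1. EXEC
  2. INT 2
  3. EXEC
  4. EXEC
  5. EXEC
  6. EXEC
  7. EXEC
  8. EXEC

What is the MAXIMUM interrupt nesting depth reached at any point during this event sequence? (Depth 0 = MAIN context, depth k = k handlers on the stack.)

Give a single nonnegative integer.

Answer: 1

Derivation:
Event 1 (EXEC): [MAIN] PC=0: INC 2 -> ACC=2 [depth=0]
Event 2 (INT 2): INT 2 arrives: push (MAIN, PC=1), enter IRQ2 at PC=0 (depth now 1) [depth=1]
Event 3 (EXEC): [IRQ2] PC=0: INC 4 -> ACC=6 [depth=1]
Event 4 (EXEC): [IRQ2] PC=1: DEC 1 -> ACC=5 [depth=1]
Event 5 (EXEC): [IRQ2] PC=2: IRET -> resume MAIN at PC=1 (depth now 0) [depth=0]
Event 6 (EXEC): [MAIN] PC=1: INC 3 -> ACC=8 [depth=0]
Event 7 (EXEC): [MAIN] PC=2: NOP [depth=0]
Event 8 (EXEC): [MAIN] PC=3: HALT [depth=0]
Max depth observed: 1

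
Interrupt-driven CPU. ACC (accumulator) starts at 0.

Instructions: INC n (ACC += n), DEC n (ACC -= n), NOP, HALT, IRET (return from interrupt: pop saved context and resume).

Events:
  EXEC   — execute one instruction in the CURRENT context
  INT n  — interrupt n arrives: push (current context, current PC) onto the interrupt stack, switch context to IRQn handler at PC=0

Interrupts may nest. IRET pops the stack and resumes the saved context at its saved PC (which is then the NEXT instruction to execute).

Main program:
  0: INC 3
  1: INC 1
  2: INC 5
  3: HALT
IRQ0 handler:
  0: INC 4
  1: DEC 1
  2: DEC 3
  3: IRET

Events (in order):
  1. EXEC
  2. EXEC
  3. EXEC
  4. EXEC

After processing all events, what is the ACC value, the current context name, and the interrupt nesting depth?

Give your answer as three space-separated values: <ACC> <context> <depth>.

Event 1 (EXEC): [MAIN] PC=0: INC 3 -> ACC=3
Event 2 (EXEC): [MAIN] PC=1: INC 1 -> ACC=4
Event 3 (EXEC): [MAIN] PC=2: INC 5 -> ACC=9
Event 4 (EXEC): [MAIN] PC=3: HALT

Answer: 9 MAIN 0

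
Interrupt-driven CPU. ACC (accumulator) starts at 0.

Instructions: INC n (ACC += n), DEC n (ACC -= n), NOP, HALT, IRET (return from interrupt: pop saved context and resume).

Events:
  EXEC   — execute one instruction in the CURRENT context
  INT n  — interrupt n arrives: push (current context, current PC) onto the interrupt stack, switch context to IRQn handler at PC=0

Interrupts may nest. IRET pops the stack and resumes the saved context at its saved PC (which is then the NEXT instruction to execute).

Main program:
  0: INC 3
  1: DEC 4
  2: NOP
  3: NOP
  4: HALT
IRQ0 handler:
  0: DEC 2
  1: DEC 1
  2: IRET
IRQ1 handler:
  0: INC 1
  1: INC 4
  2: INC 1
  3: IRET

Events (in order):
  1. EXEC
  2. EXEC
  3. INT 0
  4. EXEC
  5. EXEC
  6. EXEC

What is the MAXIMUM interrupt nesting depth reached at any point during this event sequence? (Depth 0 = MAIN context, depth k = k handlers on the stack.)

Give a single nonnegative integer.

Event 1 (EXEC): [MAIN] PC=0: INC 3 -> ACC=3 [depth=0]
Event 2 (EXEC): [MAIN] PC=1: DEC 4 -> ACC=-1 [depth=0]
Event 3 (INT 0): INT 0 arrives: push (MAIN, PC=2), enter IRQ0 at PC=0 (depth now 1) [depth=1]
Event 4 (EXEC): [IRQ0] PC=0: DEC 2 -> ACC=-3 [depth=1]
Event 5 (EXEC): [IRQ0] PC=1: DEC 1 -> ACC=-4 [depth=1]
Event 6 (EXEC): [IRQ0] PC=2: IRET -> resume MAIN at PC=2 (depth now 0) [depth=0]
Max depth observed: 1

Answer: 1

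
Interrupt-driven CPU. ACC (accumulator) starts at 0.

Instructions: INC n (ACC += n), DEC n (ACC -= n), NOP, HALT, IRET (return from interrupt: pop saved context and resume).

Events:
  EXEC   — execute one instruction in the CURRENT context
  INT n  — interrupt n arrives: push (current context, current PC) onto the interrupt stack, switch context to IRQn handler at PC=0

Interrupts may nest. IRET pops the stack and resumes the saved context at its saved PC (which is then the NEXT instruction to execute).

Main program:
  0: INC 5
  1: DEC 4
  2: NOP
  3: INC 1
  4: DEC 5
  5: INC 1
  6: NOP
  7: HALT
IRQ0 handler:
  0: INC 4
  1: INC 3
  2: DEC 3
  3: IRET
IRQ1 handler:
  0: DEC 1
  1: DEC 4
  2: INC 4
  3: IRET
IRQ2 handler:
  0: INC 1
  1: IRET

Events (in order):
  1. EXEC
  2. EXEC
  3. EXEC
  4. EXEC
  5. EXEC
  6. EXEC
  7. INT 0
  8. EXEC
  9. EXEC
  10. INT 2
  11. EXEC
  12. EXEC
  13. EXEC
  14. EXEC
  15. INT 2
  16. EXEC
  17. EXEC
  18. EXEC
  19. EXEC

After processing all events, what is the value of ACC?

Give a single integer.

Event 1 (EXEC): [MAIN] PC=0: INC 5 -> ACC=5
Event 2 (EXEC): [MAIN] PC=1: DEC 4 -> ACC=1
Event 3 (EXEC): [MAIN] PC=2: NOP
Event 4 (EXEC): [MAIN] PC=3: INC 1 -> ACC=2
Event 5 (EXEC): [MAIN] PC=4: DEC 5 -> ACC=-3
Event 6 (EXEC): [MAIN] PC=5: INC 1 -> ACC=-2
Event 7 (INT 0): INT 0 arrives: push (MAIN, PC=6), enter IRQ0 at PC=0 (depth now 1)
Event 8 (EXEC): [IRQ0] PC=0: INC 4 -> ACC=2
Event 9 (EXEC): [IRQ0] PC=1: INC 3 -> ACC=5
Event 10 (INT 2): INT 2 arrives: push (IRQ0, PC=2), enter IRQ2 at PC=0 (depth now 2)
Event 11 (EXEC): [IRQ2] PC=0: INC 1 -> ACC=6
Event 12 (EXEC): [IRQ2] PC=1: IRET -> resume IRQ0 at PC=2 (depth now 1)
Event 13 (EXEC): [IRQ0] PC=2: DEC 3 -> ACC=3
Event 14 (EXEC): [IRQ0] PC=3: IRET -> resume MAIN at PC=6 (depth now 0)
Event 15 (INT 2): INT 2 arrives: push (MAIN, PC=6), enter IRQ2 at PC=0 (depth now 1)
Event 16 (EXEC): [IRQ2] PC=0: INC 1 -> ACC=4
Event 17 (EXEC): [IRQ2] PC=1: IRET -> resume MAIN at PC=6 (depth now 0)
Event 18 (EXEC): [MAIN] PC=6: NOP
Event 19 (EXEC): [MAIN] PC=7: HALT

Answer: 4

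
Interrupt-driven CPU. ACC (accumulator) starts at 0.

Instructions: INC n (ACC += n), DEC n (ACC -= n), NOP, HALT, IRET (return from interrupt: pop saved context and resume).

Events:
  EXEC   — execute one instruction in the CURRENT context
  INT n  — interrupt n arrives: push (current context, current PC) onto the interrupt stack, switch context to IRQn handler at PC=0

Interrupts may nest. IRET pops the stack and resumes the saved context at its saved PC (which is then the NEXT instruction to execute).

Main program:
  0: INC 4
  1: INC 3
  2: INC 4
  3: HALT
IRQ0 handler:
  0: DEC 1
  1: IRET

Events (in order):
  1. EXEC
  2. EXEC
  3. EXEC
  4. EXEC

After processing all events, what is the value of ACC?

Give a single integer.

Answer: 11

Derivation:
Event 1 (EXEC): [MAIN] PC=0: INC 4 -> ACC=4
Event 2 (EXEC): [MAIN] PC=1: INC 3 -> ACC=7
Event 3 (EXEC): [MAIN] PC=2: INC 4 -> ACC=11
Event 4 (EXEC): [MAIN] PC=3: HALT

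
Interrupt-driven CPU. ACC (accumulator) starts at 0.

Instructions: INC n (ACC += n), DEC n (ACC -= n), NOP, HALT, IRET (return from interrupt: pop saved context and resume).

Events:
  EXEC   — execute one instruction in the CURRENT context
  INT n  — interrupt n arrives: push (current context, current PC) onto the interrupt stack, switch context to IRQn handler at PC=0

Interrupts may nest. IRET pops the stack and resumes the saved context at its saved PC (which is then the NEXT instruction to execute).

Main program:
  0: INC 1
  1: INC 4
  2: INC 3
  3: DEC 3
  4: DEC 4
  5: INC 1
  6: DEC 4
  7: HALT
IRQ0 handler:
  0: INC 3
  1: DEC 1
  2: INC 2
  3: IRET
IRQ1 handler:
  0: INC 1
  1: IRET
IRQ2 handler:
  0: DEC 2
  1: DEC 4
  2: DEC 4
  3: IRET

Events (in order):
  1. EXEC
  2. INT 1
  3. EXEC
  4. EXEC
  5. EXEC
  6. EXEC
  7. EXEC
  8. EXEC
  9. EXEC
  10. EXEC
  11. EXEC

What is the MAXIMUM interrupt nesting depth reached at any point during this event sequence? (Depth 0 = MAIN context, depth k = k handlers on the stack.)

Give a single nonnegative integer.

Event 1 (EXEC): [MAIN] PC=0: INC 1 -> ACC=1 [depth=0]
Event 2 (INT 1): INT 1 arrives: push (MAIN, PC=1), enter IRQ1 at PC=0 (depth now 1) [depth=1]
Event 3 (EXEC): [IRQ1] PC=0: INC 1 -> ACC=2 [depth=1]
Event 4 (EXEC): [IRQ1] PC=1: IRET -> resume MAIN at PC=1 (depth now 0) [depth=0]
Event 5 (EXEC): [MAIN] PC=1: INC 4 -> ACC=6 [depth=0]
Event 6 (EXEC): [MAIN] PC=2: INC 3 -> ACC=9 [depth=0]
Event 7 (EXEC): [MAIN] PC=3: DEC 3 -> ACC=6 [depth=0]
Event 8 (EXEC): [MAIN] PC=4: DEC 4 -> ACC=2 [depth=0]
Event 9 (EXEC): [MAIN] PC=5: INC 1 -> ACC=3 [depth=0]
Event 10 (EXEC): [MAIN] PC=6: DEC 4 -> ACC=-1 [depth=0]
Event 11 (EXEC): [MAIN] PC=7: HALT [depth=0]
Max depth observed: 1

Answer: 1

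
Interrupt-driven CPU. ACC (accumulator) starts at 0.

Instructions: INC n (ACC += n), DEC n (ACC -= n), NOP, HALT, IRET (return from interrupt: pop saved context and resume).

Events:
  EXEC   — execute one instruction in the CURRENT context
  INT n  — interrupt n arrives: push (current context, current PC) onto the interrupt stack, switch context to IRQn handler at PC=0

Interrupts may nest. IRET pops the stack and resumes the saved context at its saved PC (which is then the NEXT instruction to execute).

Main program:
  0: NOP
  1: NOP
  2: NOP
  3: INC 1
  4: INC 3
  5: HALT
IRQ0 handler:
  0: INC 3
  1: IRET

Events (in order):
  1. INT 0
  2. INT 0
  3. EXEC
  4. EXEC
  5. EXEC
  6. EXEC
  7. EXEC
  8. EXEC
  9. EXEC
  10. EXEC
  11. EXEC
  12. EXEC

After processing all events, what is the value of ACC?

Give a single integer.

Answer: 10

Derivation:
Event 1 (INT 0): INT 0 arrives: push (MAIN, PC=0), enter IRQ0 at PC=0 (depth now 1)
Event 2 (INT 0): INT 0 arrives: push (IRQ0, PC=0), enter IRQ0 at PC=0 (depth now 2)
Event 3 (EXEC): [IRQ0] PC=0: INC 3 -> ACC=3
Event 4 (EXEC): [IRQ0] PC=1: IRET -> resume IRQ0 at PC=0 (depth now 1)
Event 5 (EXEC): [IRQ0] PC=0: INC 3 -> ACC=6
Event 6 (EXEC): [IRQ0] PC=1: IRET -> resume MAIN at PC=0 (depth now 0)
Event 7 (EXEC): [MAIN] PC=0: NOP
Event 8 (EXEC): [MAIN] PC=1: NOP
Event 9 (EXEC): [MAIN] PC=2: NOP
Event 10 (EXEC): [MAIN] PC=3: INC 1 -> ACC=7
Event 11 (EXEC): [MAIN] PC=4: INC 3 -> ACC=10
Event 12 (EXEC): [MAIN] PC=5: HALT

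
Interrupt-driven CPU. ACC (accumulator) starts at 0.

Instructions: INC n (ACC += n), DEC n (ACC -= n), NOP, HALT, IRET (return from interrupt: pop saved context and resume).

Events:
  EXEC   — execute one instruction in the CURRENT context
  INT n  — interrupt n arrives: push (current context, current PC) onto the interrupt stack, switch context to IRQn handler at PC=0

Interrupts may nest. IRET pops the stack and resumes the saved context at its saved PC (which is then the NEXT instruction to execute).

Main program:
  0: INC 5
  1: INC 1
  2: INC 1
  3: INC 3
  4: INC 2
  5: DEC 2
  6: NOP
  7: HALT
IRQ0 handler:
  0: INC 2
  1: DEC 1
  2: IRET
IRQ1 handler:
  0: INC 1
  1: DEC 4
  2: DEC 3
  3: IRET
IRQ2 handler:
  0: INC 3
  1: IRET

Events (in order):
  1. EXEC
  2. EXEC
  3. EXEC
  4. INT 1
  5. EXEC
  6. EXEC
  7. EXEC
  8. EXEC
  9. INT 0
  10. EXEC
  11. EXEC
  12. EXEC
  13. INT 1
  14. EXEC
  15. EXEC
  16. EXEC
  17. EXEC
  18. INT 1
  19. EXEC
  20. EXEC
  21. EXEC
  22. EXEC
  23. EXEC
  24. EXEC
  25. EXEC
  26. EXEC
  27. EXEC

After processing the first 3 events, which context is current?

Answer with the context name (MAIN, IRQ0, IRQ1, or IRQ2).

Event 1 (EXEC): [MAIN] PC=0: INC 5 -> ACC=5
Event 2 (EXEC): [MAIN] PC=1: INC 1 -> ACC=6
Event 3 (EXEC): [MAIN] PC=2: INC 1 -> ACC=7

Answer: MAIN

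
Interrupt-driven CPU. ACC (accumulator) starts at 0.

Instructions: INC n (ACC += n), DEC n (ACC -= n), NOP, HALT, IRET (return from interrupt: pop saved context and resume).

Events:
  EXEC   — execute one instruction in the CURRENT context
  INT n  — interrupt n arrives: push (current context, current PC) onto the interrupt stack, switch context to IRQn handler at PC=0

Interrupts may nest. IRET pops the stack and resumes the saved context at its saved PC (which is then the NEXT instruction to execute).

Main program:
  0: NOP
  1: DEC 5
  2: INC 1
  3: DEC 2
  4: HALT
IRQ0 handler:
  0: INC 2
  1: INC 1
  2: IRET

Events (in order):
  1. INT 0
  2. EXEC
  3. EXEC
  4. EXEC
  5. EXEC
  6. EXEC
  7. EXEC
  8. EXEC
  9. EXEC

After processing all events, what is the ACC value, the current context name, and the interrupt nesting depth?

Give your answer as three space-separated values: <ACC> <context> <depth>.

Event 1 (INT 0): INT 0 arrives: push (MAIN, PC=0), enter IRQ0 at PC=0 (depth now 1)
Event 2 (EXEC): [IRQ0] PC=0: INC 2 -> ACC=2
Event 3 (EXEC): [IRQ0] PC=1: INC 1 -> ACC=3
Event 4 (EXEC): [IRQ0] PC=2: IRET -> resume MAIN at PC=0 (depth now 0)
Event 5 (EXEC): [MAIN] PC=0: NOP
Event 6 (EXEC): [MAIN] PC=1: DEC 5 -> ACC=-2
Event 7 (EXEC): [MAIN] PC=2: INC 1 -> ACC=-1
Event 8 (EXEC): [MAIN] PC=3: DEC 2 -> ACC=-3
Event 9 (EXEC): [MAIN] PC=4: HALT

Answer: -3 MAIN 0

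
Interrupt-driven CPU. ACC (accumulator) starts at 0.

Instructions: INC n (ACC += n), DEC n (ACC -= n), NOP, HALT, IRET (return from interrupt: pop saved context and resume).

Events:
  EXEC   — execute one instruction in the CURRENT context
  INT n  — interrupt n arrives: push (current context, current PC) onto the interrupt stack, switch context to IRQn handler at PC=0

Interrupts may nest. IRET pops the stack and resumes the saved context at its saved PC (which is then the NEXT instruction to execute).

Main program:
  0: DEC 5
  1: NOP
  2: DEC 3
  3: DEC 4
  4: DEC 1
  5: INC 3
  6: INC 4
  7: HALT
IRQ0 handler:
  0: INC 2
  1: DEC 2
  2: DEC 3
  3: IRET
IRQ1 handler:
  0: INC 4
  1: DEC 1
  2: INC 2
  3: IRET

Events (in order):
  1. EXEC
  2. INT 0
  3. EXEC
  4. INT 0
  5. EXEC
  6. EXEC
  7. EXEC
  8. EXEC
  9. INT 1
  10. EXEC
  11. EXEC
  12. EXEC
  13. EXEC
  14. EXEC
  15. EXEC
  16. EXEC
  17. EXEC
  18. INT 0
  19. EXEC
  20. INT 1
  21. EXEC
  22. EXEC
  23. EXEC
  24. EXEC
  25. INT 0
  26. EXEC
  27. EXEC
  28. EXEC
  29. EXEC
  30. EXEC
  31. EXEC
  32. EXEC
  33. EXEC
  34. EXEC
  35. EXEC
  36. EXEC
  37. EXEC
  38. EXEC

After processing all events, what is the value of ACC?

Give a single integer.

Answer: -8

Derivation:
Event 1 (EXEC): [MAIN] PC=0: DEC 5 -> ACC=-5
Event 2 (INT 0): INT 0 arrives: push (MAIN, PC=1), enter IRQ0 at PC=0 (depth now 1)
Event 3 (EXEC): [IRQ0] PC=0: INC 2 -> ACC=-3
Event 4 (INT 0): INT 0 arrives: push (IRQ0, PC=1), enter IRQ0 at PC=0 (depth now 2)
Event 5 (EXEC): [IRQ0] PC=0: INC 2 -> ACC=-1
Event 6 (EXEC): [IRQ0] PC=1: DEC 2 -> ACC=-3
Event 7 (EXEC): [IRQ0] PC=2: DEC 3 -> ACC=-6
Event 8 (EXEC): [IRQ0] PC=3: IRET -> resume IRQ0 at PC=1 (depth now 1)
Event 9 (INT 1): INT 1 arrives: push (IRQ0, PC=1), enter IRQ1 at PC=0 (depth now 2)
Event 10 (EXEC): [IRQ1] PC=0: INC 4 -> ACC=-2
Event 11 (EXEC): [IRQ1] PC=1: DEC 1 -> ACC=-3
Event 12 (EXEC): [IRQ1] PC=2: INC 2 -> ACC=-1
Event 13 (EXEC): [IRQ1] PC=3: IRET -> resume IRQ0 at PC=1 (depth now 1)
Event 14 (EXEC): [IRQ0] PC=1: DEC 2 -> ACC=-3
Event 15 (EXEC): [IRQ0] PC=2: DEC 3 -> ACC=-6
Event 16 (EXEC): [IRQ0] PC=3: IRET -> resume MAIN at PC=1 (depth now 0)
Event 17 (EXEC): [MAIN] PC=1: NOP
Event 18 (INT 0): INT 0 arrives: push (MAIN, PC=2), enter IRQ0 at PC=0 (depth now 1)
Event 19 (EXEC): [IRQ0] PC=0: INC 2 -> ACC=-4
Event 20 (INT 1): INT 1 arrives: push (IRQ0, PC=1), enter IRQ1 at PC=0 (depth now 2)
Event 21 (EXEC): [IRQ1] PC=0: INC 4 -> ACC=0
Event 22 (EXEC): [IRQ1] PC=1: DEC 1 -> ACC=-1
Event 23 (EXEC): [IRQ1] PC=2: INC 2 -> ACC=1
Event 24 (EXEC): [IRQ1] PC=3: IRET -> resume IRQ0 at PC=1 (depth now 1)
Event 25 (INT 0): INT 0 arrives: push (IRQ0, PC=1), enter IRQ0 at PC=0 (depth now 2)
Event 26 (EXEC): [IRQ0] PC=0: INC 2 -> ACC=3
Event 27 (EXEC): [IRQ0] PC=1: DEC 2 -> ACC=1
Event 28 (EXEC): [IRQ0] PC=2: DEC 3 -> ACC=-2
Event 29 (EXEC): [IRQ0] PC=3: IRET -> resume IRQ0 at PC=1 (depth now 1)
Event 30 (EXEC): [IRQ0] PC=1: DEC 2 -> ACC=-4
Event 31 (EXEC): [IRQ0] PC=2: DEC 3 -> ACC=-7
Event 32 (EXEC): [IRQ0] PC=3: IRET -> resume MAIN at PC=2 (depth now 0)
Event 33 (EXEC): [MAIN] PC=2: DEC 3 -> ACC=-10
Event 34 (EXEC): [MAIN] PC=3: DEC 4 -> ACC=-14
Event 35 (EXEC): [MAIN] PC=4: DEC 1 -> ACC=-15
Event 36 (EXEC): [MAIN] PC=5: INC 3 -> ACC=-12
Event 37 (EXEC): [MAIN] PC=6: INC 4 -> ACC=-8
Event 38 (EXEC): [MAIN] PC=7: HALT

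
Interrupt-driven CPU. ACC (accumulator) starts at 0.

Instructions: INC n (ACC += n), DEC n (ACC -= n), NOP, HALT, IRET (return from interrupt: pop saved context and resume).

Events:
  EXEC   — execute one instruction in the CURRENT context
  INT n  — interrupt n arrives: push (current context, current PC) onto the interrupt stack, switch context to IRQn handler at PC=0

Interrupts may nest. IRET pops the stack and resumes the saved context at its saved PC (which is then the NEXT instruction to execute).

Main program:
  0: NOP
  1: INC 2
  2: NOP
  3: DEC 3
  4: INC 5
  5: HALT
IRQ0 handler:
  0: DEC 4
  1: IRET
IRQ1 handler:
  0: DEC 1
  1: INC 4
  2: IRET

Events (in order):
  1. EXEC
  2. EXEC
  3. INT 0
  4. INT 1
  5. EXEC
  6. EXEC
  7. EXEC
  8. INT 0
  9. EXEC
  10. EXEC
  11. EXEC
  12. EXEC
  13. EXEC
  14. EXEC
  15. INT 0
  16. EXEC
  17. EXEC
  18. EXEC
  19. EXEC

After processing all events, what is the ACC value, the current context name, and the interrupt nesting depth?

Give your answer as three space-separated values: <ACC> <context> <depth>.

Answer: -5 MAIN 0

Derivation:
Event 1 (EXEC): [MAIN] PC=0: NOP
Event 2 (EXEC): [MAIN] PC=1: INC 2 -> ACC=2
Event 3 (INT 0): INT 0 arrives: push (MAIN, PC=2), enter IRQ0 at PC=0 (depth now 1)
Event 4 (INT 1): INT 1 arrives: push (IRQ0, PC=0), enter IRQ1 at PC=0 (depth now 2)
Event 5 (EXEC): [IRQ1] PC=0: DEC 1 -> ACC=1
Event 6 (EXEC): [IRQ1] PC=1: INC 4 -> ACC=5
Event 7 (EXEC): [IRQ1] PC=2: IRET -> resume IRQ0 at PC=0 (depth now 1)
Event 8 (INT 0): INT 0 arrives: push (IRQ0, PC=0), enter IRQ0 at PC=0 (depth now 2)
Event 9 (EXEC): [IRQ0] PC=0: DEC 4 -> ACC=1
Event 10 (EXEC): [IRQ0] PC=1: IRET -> resume IRQ0 at PC=0 (depth now 1)
Event 11 (EXEC): [IRQ0] PC=0: DEC 4 -> ACC=-3
Event 12 (EXEC): [IRQ0] PC=1: IRET -> resume MAIN at PC=2 (depth now 0)
Event 13 (EXEC): [MAIN] PC=2: NOP
Event 14 (EXEC): [MAIN] PC=3: DEC 3 -> ACC=-6
Event 15 (INT 0): INT 0 arrives: push (MAIN, PC=4), enter IRQ0 at PC=0 (depth now 1)
Event 16 (EXEC): [IRQ0] PC=0: DEC 4 -> ACC=-10
Event 17 (EXEC): [IRQ0] PC=1: IRET -> resume MAIN at PC=4 (depth now 0)
Event 18 (EXEC): [MAIN] PC=4: INC 5 -> ACC=-5
Event 19 (EXEC): [MAIN] PC=5: HALT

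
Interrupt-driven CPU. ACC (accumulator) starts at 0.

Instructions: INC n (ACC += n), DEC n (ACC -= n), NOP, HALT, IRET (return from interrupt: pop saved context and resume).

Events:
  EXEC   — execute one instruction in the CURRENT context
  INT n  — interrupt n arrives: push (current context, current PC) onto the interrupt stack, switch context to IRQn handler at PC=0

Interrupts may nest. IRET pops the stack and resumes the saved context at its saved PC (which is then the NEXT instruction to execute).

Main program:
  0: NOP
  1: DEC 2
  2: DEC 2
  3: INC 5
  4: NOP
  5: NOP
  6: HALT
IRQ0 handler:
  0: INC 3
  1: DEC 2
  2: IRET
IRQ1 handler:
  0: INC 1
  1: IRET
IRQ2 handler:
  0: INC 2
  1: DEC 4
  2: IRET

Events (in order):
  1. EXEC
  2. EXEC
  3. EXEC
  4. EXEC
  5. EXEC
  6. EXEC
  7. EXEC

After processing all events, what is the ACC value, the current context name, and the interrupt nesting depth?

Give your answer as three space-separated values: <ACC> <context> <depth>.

Answer: 1 MAIN 0

Derivation:
Event 1 (EXEC): [MAIN] PC=0: NOP
Event 2 (EXEC): [MAIN] PC=1: DEC 2 -> ACC=-2
Event 3 (EXEC): [MAIN] PC=2: DEC 2 -> ACC=-4
Event 4 (EXEC): [MAIN] PC=3: INC 5 -> ACC=1
Event 5 (EXEC): [MAIN] PC=4: NOP
Event 6 (EXEC): [MAIN] PC=5: NOP
Event 7 (EXEC): [MAIN] PC=6: HALT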